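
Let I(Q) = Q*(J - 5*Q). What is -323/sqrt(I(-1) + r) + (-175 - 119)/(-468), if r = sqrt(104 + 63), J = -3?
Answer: 49/78 - 323/sqrt(-2 + sqrt(167)) ≈ -97.103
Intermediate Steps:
r = sqrt(167) ≈ 12.923
I(Q) = Q*(-3 - 5*Q)
-323/sqrt(I(-1) + r) + (-175 - 119)/(-468) = -323/sqrt(-1*(-1)*(3 + 5*(-1)) + sqrt(167)) + (-175 - 119)/(-468) = -323/sqrt(-1*(-1)*(3 - 5) + sqrt(167)) - 294*(-1/468) = -323/sqrt(-1*(-1)*(-2) + sqrt(167)) + 49/78 = -323/sqrt(-2 + sqrt(167)) + 49/78 = 49/78 - 323/sqrt(-2 + sqrt(167))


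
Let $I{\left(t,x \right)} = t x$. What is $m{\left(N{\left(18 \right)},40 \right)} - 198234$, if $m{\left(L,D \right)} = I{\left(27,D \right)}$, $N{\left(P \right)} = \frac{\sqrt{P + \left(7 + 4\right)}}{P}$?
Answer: $-197154$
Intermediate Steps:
$N{\left(P \right)} = \frac{\sqrt{11 + P}}{P}$ ($N{\left(P \right)} = \frac{\sqrt{P + 11}}{P} = \frac{\sqrt{11 + P}}{P}$)
$m{\left(L,D \right)} = 27 D$
$m{\left(N{\left(18 \right)},40 \right)} - 198234 = 27 \cdot 40 - 198234 = 1080 - 198234 = -197154$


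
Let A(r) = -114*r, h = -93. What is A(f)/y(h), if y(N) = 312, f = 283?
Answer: -5377/52 ≈ -103.40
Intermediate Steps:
A(f)/y(h) = -114*283/312 = -32262*1/312 = -5377/52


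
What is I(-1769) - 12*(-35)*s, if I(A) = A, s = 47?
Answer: 17971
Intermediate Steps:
I(-1769) - 12*(-35)*s = -1769 - 12*(-35)*47 = -1769 - (-420)*47 = -1769 - 1*(-19740) = -1769 + 19740 = 17971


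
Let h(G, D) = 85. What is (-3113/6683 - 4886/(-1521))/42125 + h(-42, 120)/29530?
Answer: 1488836693293/505782766236150 ≈ 0.0029436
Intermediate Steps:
(-3113/6683 - 4886/(-1521))/42125 + h(-42, 120)/29530 = (-3113/6683 - 4886/(-1521))/42125 + 85/29530 = (-3113*1/6683 - 4886*(-1/1521))*(1/42125) + 85*(1/29530) = (-3113/6683 + 4886/1521)*(1/42125) + 17/5906 = (27918265/10164843)*(1/42125) + 17/5906 = 5583653/85638802275 + 17/5906 = 1488836693293/505782766236150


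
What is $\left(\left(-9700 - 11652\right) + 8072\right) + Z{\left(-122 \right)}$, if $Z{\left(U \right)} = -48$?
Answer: $-13328$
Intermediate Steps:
$\left(\left(-9700 - 11652\right) + 8072\right) + Z{\left(-122 \right)} = \left(\left(-9700 - 11652\right) + 8072\right) - 48 = \left(-21352 + 8072\right) - 48 = -13280 - 48 = -13328$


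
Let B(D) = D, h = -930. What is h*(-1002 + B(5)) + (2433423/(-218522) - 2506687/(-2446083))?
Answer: 495609619256184965/534522949326 ≈ 9.2720e+5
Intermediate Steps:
h*(-1002 + B(5)) + (2433423/(-218522) - 2506687/(-2446083)) = -930*(-1002 + 5) + (2433423/(-218522) - 2506687/(-2446083)) = -930*(-997) + (2433423*(-1/218522) - 2506687*(-1/2446083)) = 927210 + (-2433423/218522 + 2506687/2446083) = 927210 - 5404588375495/534522949326 = 495609619256184965/534522949326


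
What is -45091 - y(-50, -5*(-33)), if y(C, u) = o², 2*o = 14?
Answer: -45140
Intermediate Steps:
o = 7 (o = (½)*14 = 7)
y(C, u) = 49 (y(C, u) = 7² = 49)
-45091 - y(-50, -5*(-33)) = -45091 - 1*49 = -45091 - 49 = -45140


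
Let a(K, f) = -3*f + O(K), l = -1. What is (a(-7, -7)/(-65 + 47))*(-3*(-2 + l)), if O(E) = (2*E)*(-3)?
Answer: -63/2 ≈ -31.500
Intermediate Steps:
O(E) = -6*E
a(K, f) = -6*K - 3*f (a(K, f) = -3*f - 6*K = -6*K - 3*f)
(a(-7, -7)/(-65 + 47))*(-3*(-2 + l)) = ((-6*(-7) - 3*(-7))/(-65 + 47))*(-3*(-2 - 1)) = ((42 + 21)/(-18))*(-3*(-3)) = (63*(-1/18))*9 = -7/2*9 = -63/2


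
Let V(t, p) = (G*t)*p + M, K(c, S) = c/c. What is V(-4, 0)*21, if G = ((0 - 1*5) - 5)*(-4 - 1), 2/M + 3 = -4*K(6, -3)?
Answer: -6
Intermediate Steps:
K(c, S) = 1
M = -2/7 (M = 2/(-3 - 4*1) = 2/(-3 - 4) = 2/(-7) = 2*(-1/7) = -2/7 ≈ -0.28571)
G = 50 (G = ((0 - 5) - 5)*(-5) = (-5 - 5)*(-5) = -10*(-5) = 50)
V(t, p) = -2/7 + 50*p*t (V(t, p) = (50*t)*p - 2/7 = 50*p*t - 2/7 = -2/7 + 50*p*t)
V(-4, 0)*21 = (-2/7 + 50*0*(-4))*21 = (-2/7 + 0)*21 = -2/7*21 = -6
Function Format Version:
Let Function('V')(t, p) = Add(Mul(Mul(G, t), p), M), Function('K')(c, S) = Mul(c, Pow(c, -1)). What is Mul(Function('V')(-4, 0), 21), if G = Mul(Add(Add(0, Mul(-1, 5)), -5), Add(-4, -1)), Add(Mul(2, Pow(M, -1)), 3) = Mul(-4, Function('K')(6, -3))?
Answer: -6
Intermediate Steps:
Function('K')(c, S) = 1
M = Rational(-2, 7) (M = Mul(2, Pow(Add(-3, Mul(-4, 1)), -1)) = Mul(2, Pow(Add(-3, -4), -1)) = Mul(2, Pow(-7, -1)) = Mul(2, Rational(-1, 7)) = Rational(-2, 7) ≈ -0.28571)
G = 50 (G = Mul(Add(Add(0, -5), -5), -5) = Mul(Add(-5, -5), -5) = Mul(-10, -5) = 50)
Function('V')(t, p) = Add(Rational(-2, 7), Mul(50, p, t)) (Function('V')(t, p) = Add(Mul(Mul(50, t), p), Rational(-2, 7)) = Add(Mul(50, p, t), Rational(-2, 7)) = Add(Rational(-2, 7), Mul(50, p, t)))
Mul(Function('V')(-4, 0), 21) = Mul(Add(Rational(-2, 7), Mul(50, 0, -4)), 21) = Mul(Add(Rational(-2, 7), 0), 21) = Mul(Rational(-2, 7), 21) = -6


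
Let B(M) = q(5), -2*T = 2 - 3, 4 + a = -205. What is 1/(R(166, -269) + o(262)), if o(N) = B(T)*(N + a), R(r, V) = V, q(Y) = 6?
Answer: 1/49 ≈ 0.020408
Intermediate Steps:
a = -209 (a = -4 - 205 = -209)
T = 1/2 (T = -(2 - 3)/2 = -1/2*(-1) = 1/2 ≈ 0.50000)
B(M) = 6
o(N) = -1254 + 6*N (o(N) = 6*(N - 209) = 6*(-209 + N) = -1254 + 6*N)
1/(R(166, -269) + o(262)) = 1/(-269 + (-1254 + 6*262)) = 1/(-269 + (-1254 + 1572)) = 1/(-269 + 318) = 1/49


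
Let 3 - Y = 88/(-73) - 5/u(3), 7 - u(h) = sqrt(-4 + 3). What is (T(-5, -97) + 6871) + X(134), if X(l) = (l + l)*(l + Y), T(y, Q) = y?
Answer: 16093824/365 + 134*I/5 ≈ 44093.0 + 26.8*I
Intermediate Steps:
u(h) = 7 - I (u(h) = 7 - sqrt(-4 + 3) = 7 - sqrt(-1) = 7 - I)
Y = 307/73 + (7 + I)/10 (Y = 3 - (88/(-73) - 5*(7 + I)/50) = 3 - (88*(-1/73) - (7 + I)/10) = 3 - (-88/73 - (7 + I)/10) = 3 + (88/73 + (7 + I)/10) = 307/73 + (7 + I)/10 ≈ 4.9055 + 0.1*I)
X(l) = 2*l*(3581/730 + l + I/10) (X(l) = (l + l)*(l + (3581/730 + I/10)) = (2*l)*(3581/730 + l + I/10) = 2*l*(3581/730 + l + I/10))
(T(-5, -97) + 6871) + X(134) = (-5 + 6871) + (1/365)*134*(3581 + 73*I + 730*134) = 6866 + (1/365)*134*(3581 + 73*I + 97820) = 6866 + (1/365)*134*(101401 + 73*I) = 6866 + (13587734/365 + 134*I/5) = 16093824/365 + 134*I/5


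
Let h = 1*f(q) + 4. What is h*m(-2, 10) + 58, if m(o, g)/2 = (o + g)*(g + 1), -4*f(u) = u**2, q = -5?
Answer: -338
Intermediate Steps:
f(u) = -u**2/4
m(o, g) = 2*(1 + g)*(g + o) (m(o, g) = 2*((o + g)*(g + 1)) = 2*((g + o)*(1 + g)) = 2*((1 + g)*(g + o)) = 2*(1 + g)*(g + o))
h = -9/4 (h = 1*(-1/4*(-5)**2) + 4 = 1*(-1/4*25) + 4 = 1*(-25/4) + 4 = -25/4 + 4 = -9/4 ≈ -2.2500)
h*m(-2, 10) + 58 = -9*(2*10 + 2*(-2) + 2*10**2 + 2*10*(-2))/4 + 58 = -9*(20 - 4 + 2*100 - 40)/4 + 58 = -9*(20 - 4 + 200 - 40)/4 + 58 = -9/4*176 + 58 = -396 + 58 = -338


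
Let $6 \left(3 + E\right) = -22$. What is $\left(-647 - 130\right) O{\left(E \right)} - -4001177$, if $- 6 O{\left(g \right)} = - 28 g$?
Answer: $\frac{12076051}{3} \approx 4.0254 \cdot 10^{6}$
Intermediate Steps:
$E = - \frac{20}{3}$ ($E = -3 + \frac{1}{6} \left(-22\right) = -3 - \frac{11}{3} = - \frac{20}{3} \approx -6.6667$)
$O{\left(g \right)} = \frac{14 g}{3}$ ($O{\left(g \right)} = - \frac{\left(-28\right) g}{6} = \frac{14 g}{3}$)
$\left(-647 - 130\right) O{\left(E \right)} - -4001177 = \left(-647 - 130\right) \frac{14}{3} \left(- \frac{20}{3}\right) - -4001177 = \left(-777\right) \left(- \frac{280}{9}\right) + 4001177 = \frac{72520}{3} + 4001177 = \frac{12076051}{3}$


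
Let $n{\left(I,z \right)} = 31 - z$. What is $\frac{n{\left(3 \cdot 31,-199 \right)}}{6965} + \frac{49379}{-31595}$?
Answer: $- \frac{67331577}{44011835} \approx -1.5299$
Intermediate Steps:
$\frac{n{\left(3 \cdot 31,-199 \right)}}{6965} + \frac{49379}{-31595} = \frac{31 - -199}{6965} + \frac{49379}{-31595} = \left(31 + 199\right) \frac{1}{6965} + 49379 \left(- \frac{1}{31595}\right) = 230 \cdot \frac{1}{6965} - \frac{49379}{31595} = \frac{46}{1393} - \frac{49379}{31595} = - \frac{67331577}{44011835}$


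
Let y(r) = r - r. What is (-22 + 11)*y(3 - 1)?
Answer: 0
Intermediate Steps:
y(r) = 0
(-22 + 11)*y(3 - 1) = (-22 + 11)*0 = -11*0 = 0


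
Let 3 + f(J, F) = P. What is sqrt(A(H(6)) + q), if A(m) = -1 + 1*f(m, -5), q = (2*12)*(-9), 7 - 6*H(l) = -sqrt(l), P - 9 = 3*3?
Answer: I*sqrt(202) ≈ 14.213*I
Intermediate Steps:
P = 18 (P = 9 + 3*3 = 9 + 9 = 18)
f(J, F) = 15 (f(J, F) = -3 + 18 = 15)
H(l) = 7/6 + sqrt(l)/6 (H(l) = 7/6 - (-1)*sqrt(l)/6 = 7/6 + sqrt(l)/6)
q = -216 (q = 24*(-9) = -216)
A(m) = 14 (A(m) = -1 + 1*15 = -1 + 15 = 14)
sqrt(A(H(6)) + q) = sqrt(14 - 216) = sqrt(-202) = I*sqrt(202)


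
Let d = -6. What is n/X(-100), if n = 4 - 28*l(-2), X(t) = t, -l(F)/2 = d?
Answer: 83/25 ≈ 3.3200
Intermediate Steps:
l(F) = 12 (l(F) = -2*(-6) = 12)
n = -332 (n = 4 - 28*12 = 4 - 336 = -332)
n/X(-100) = -332/(-100) = -332*(-1/100) = 83/25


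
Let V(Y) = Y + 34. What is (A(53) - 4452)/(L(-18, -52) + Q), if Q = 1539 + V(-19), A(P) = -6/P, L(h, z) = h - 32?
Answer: -117981/39856 ≈ -2.9602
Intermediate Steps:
L(h, z) = -32 + h
V(Y) = 34 + Y
Q = 1554 (Q = 1539 + (34 - 19) = 1539 + 15 = 1554)
(A(53) - 4452)/(L(-18, -52) + Q) = (-6/53 - 4452)/((-32 - 18) + 1554) = (-6*1/53 - 4452)/(-50 + 1554) = (-6/53 - 4452)/1504 = -235962/53*1/1504 = -117981/39856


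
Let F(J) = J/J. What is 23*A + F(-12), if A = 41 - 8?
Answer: 760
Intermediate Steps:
A = 33
F(J) = 1
23*A + F(-12) = 23*33 + 1 = 759 + 1 = 760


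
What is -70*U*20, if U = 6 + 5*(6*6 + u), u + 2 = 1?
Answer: -253400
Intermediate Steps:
u = -1 (u = -2 + 1 = -1)
U = 181 (U = 6 + 5*(6*6 - 1) = 6 + 5*(36 - 1) = 6 + 5*35 = 6 + 175 = 181)
-70*U*20 = -70*181*20 = -12670*20 = -253400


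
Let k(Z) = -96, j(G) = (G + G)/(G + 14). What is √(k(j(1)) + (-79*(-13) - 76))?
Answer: 3*√95 ≈ 29.240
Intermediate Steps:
j(G) = 2*G/(14 + G) (j(G) = (2*G)/(14 + G) = 2*G/(14 + G))
√(k(j(1)) + (-79*(-13) - 76)) = √(-96 + (-79*(-13) - 76)) = √(-96 + (1027 - 76)) = √(-96 + 951) = √855 = 3*√95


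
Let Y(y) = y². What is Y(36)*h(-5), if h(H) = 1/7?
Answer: 1296/7 ≈ 185.14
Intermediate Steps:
h(H) = ⅐
Y(36)*h(-5) = 36²*(⅐) = 1296*(⅐) = 1296/7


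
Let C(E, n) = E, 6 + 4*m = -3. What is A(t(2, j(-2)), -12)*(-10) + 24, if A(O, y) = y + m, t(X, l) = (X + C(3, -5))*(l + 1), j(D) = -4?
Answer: 333/2 ≈ 166.50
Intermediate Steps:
m = -9/4 (m = -3/2 + (¼)*(-3) = -3/2 - ¾ = -9/4 ≈ -2.2500)
t(X, l) = (1 + l)*(3 + X) (t(X, l) = (X + 3)*(l + 1) = (3 + X)*(1 + l) = (1 + l)*(3 + X))
A(O, y) = -9/4 + y (A(O, y) = y - 9/4 = -9/4 + y)
A(t(2, j(-2)), -12)*(-10) + 24 = (-9/4 - 12)*(-10) + 24 = -57/4*(-10) + 24 = 285/2 + 24 = 333/2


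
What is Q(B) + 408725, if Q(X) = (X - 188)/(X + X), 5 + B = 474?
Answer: 383384331/938 ≈ 4.0873e+5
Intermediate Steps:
B = 469 (B = -5 + 474 = 469)
Q(X) = (-188 + X)/(2*X) (Q(X) = (-188 + X)/((2*X)) = (-188 + X)*(1/(2*X)) = (-188 + X)/(2*X))
Q(B) + 408725 = (½)*(-188 + 469)/469 + 408725 = (½)*(1/469)*281 + 408725 = 281/938 + 408725 = 383384331/938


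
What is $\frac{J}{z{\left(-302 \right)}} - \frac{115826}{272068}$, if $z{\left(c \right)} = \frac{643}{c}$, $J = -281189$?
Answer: $\frac{11551844618593}{87469862} \approx 1.3207 \cdot 10^{5}$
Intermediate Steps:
$\frac{J}{z{\left(-302 \right)}} - \frac{115826}{272068} = - \frac{281189}{643 \frac{1}{-302}} - \frac{115826}{272068} = - \frac{281189}{643 \left(- \frac{1}{302}\right)} - \frac{57913}{136034} = - \frac{281189}{- \frac{643}{302}} - \frac{57913}{136034} = \left(-281189\right) \left(- \frac{302}{643}\right) - \frac{57913}{136034} = \frac{84919078}{643} - \frac{57913}{136034} = \frac{11551844618593}{87469862}$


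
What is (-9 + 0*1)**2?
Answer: 81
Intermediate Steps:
(-9 + 0*1)**2 = (-9 + 0)**2 = (-9)**2 = 81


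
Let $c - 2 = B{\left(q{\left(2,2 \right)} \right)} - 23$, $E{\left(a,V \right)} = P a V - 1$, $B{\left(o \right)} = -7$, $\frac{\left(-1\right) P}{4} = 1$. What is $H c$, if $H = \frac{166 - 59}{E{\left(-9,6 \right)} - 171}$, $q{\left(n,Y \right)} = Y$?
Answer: $- \frac{749}{11} \approx -68.091$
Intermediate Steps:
$P = -4$ ($P = \left(-4\right) 1 = -4$)
$E{\left(a,V \right)} = -1 - 4 V a$ ($E{\left(a,V \right)} = - 4 a V - 1 = - 4 V a - 1 = -1 - 4 V a$)
$H = \frac{107}{44}$ ($H = \frac{166 - 59}{\left(-1 - 24 \left(-9\right)\right) - 171} = \frac{107}{\left(-1 + 216\right) - 171} = \frac{107}{215 - 171} = \frac{107}{44} \approx 2.4318$)
$c = -28$ ($c = 2 - 30 = -28$)
$H c = \frac{107}{44} \left(-28\right) = - \frac{749}{11}$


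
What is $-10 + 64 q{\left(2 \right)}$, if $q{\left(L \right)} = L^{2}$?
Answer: $246$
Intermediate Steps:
$-10 + 64 q{\left(2 \right)} = -10 + 64 \cdot 2^{2} = -10 + 64 \cdot 4 = -10 + 256 = 246$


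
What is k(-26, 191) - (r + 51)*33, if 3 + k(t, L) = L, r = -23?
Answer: -736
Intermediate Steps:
k(t, L) = -3 + L
k(-26, 191) - (r + 51)*33 = (-3 + 191) - (-23 + 51)*33 = 188 - 28*33 = 188 - 1*924 = 188 - 924 = -736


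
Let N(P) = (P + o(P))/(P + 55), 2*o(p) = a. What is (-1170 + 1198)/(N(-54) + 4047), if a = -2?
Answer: 7/998 ≈ 0.0070140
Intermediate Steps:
o(p) = -1 (o(p) = (½)*(-2) = -1)
N(P) = (-1 + P)/(55 + P) (N(P) = (P - 1)/(P + 55) = (-1 + P)/(55 + P))
(-1170 + 1198)/(N(-54) + 4047) = (-1170 + 1198)/((-1 - 54)/(55 - 54) + 4047) = 28/(-55/1 + 4047) = 28/(1*(-55) + 4047) = 28/(-55 + 4047) = 28/3992 = 28*(1/3992) = 7/998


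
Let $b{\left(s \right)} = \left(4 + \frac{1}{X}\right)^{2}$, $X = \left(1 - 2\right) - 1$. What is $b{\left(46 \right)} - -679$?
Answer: $\frac{2765}{4} \approx 691.25$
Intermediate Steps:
$X = -2$ ($X = -1 - 1 = -2$)
$b{\left(s \right)} = \frac{49}{4}$ ($b{\left(s \right)} = \left(4 + \frac{1}{-2}\right)^{2} = \left(4 - \frac{1}{2}\right)^{2} = \left(\frac{7}{2}\right)^{2} = \frac{49}{4}$)
$b{\left(46 \right)} - -679 = \frac{49}{4} - -679 = \frac{49}{4} + 679 = \frac{2765}{4}$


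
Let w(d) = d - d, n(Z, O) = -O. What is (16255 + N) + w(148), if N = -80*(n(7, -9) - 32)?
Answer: 18095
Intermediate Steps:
w(d) = 0
N = 1840 (N = -80*(-1*(-9) - 32) = -80*(9 - 32) = -80*(-23) = 1840)
(16255 + N) + w(148) = (16255 + 1840) + 0 = 18095 + 0 = 18095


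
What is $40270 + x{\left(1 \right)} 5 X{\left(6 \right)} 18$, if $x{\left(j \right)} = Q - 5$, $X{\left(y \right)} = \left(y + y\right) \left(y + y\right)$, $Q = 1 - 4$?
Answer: $-63410$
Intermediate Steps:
$Q = -3$ ($Q = 1 - 4 = -3$)
$X{\left(y \right)} = 4 y^{2}$ ($X{\left(y \right)} = 2 y 2 y = 4 y^{2}$)
$x{\left(j \right)} = -8$ ($x{\left(j \right)} = -3 - 5 = -8$)
$40270 + x{\left(1 \right)} 5 X{\left(6 \right)} 18 = 40270 + \left(-8\right) 5 \cdot 4 \cdot 6^{2} \cdot 18 = 40270 - 40 \cdot 4 \cdot 36 \cdot 18 = 40270 - 40 \cdot 144 \cdot 18 = 40270 - 103680 = -63410$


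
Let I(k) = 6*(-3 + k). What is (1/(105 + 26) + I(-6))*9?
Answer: -63657/131 ≈ -485.93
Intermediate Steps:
I(k) = -18 + 6*k
(1/(105 + 26) + I(-6))*9 = (1/(105 + 26) + (-18 + 6*(-6)))*9 = (1/131 + (-18 - 36))*9 = (1/131 - 54)*9 = -7073/131*9 = -63657/131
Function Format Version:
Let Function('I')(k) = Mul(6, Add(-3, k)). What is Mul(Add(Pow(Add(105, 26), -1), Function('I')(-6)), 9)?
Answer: Rational(-63657, 131) ≈ -485.93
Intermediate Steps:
Function('I')(k) = Add(-18, Mul(6, k))
Mul(Add(Pow(Add(105, 26), -1), Function('I')(-6)), 9) = Mul(Add(Pow(Add(105, 26), -1), Add(-18, Mul(6, -6))), 9) = Mul(Add(Pow(131, -1), Add(-18, -36)), 9) = Mul(Add(Rational(1, 131), -54), 9) = Mul(Rational(-7073, 131), 9) = Rational(-63657, 131)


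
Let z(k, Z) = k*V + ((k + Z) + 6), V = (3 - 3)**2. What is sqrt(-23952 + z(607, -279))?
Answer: 7*I*sqrt(482) ≈ 153.68*I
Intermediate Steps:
V = 0 (V = 0**2 = 0)
z(k, Z) = 6 + Z + k (z(k, Z) = k*0 + ((k + Z) + 6) = 0 + ((Z + k) + 6) = 0 + (6 + Z + k) = 6 + Z + k)
sqrt(-23952 + z(607, -279)) = sqrt(-23952 + (6 - 279 + 607)) = sqrt(-23952 + 334) = sqrt(-23618) = 7*I*sqrt(482)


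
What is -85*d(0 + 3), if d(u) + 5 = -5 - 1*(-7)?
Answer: 255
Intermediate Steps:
d(u) = -3 (d(u) = -5 + (-5 - 1*(-7)) = -5 + (-5 + 7) = -5 + 2 = -3)
-85*d(0 + 3) = -85*(-3) = 255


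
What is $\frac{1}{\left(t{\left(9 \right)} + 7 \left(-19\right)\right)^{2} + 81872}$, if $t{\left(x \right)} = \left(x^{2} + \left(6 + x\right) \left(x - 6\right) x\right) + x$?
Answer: $\frac{1}{212916} \approx 4.6967 \cdot 10^{-6}$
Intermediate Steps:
$t{\left(x \right)} = x + x^{2} + x \left(-6 + x\right) \left(6 + x\right)$ ($t{\left(x \right)} = \left(x^{2} + \left(6 + x\right) \left(-6 + x\right) x\right) + x = \left(x^{2} + \left(-6 + x\right) \left(6 + x\right) x\right) + x = \left(x^{2} + x \left(-6 + x\right) \left(6 + x\right)\right) + x = x + x^{2} + x \left(-6 + x\right) \left(6 + x\right)$)
$\frac{1}{\left(t{\left(9 \right)} + 7 \left(-19\right)\right)^{2} + 81872} = \frac{1}{\left(9 \left(-35 + 9 + 9^{2}\right) + 7 \left(-19\right)\right)^{2} + 81872} = \frac{1}{\left(9 \left(-35 + 9 + 81\right) - 133\right)^{2} + 81872} = \frac{1}{\left(9 \cdot 55 - 133\right)^{2} + 81872} = \frac{1}{\left(495 - 133\right)^{2} + 81872} = \frac{1}{362^{2} + 81872} = \frac{1}{131044 + 81872} = \frac{1}{212916}$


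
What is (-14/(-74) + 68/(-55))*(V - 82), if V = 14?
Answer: 144908/2035 ≈ 71.208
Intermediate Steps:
(-14/(-74) + 68/(-55))*(V - 82) = (-14/(-74) + 68/(-55))*(14 - 82) = (-14*(-1/74) + 68*(-1/55))*(-68) = (7/37 - 68/55)*(-68) = -2131/2035*(-68) = 144908/2035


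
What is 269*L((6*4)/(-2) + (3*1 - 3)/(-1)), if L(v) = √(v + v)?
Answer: 538*I*√6 ≈ 1317.8*I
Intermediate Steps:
L(v) = √2*√v (L(v) = √(2*v) = √2*√v)
269*L((6*4)/(-2) + (3*1 - 3)/(-1)) = 269*(√2*√((6*4)/(-2) + (3*1 - 3)/(-1))) = 269*(√2*√(24*(-½) + (3 - 3)*(-1))) = 269*(√2*√(-12 + 0*(-1))) = 269*(√2*√(-12 + 0)) = 269*(√2*√(-12)) = 269*(√2*(2*I*√3)) = 269*(2*I*√6) = 538*I*√6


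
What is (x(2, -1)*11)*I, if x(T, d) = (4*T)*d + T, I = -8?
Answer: 528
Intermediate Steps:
x(T, d) = T + 4*T*d (x(T, d) = 4*T*d + T = T + 4*T*d)
(x(2, -1)*11)*I = ((2*(1 + 4*(-1)))*11)*(-8) = ((2*(1 - 4))*11)*(-8) = ((2*(-3))*11)*(-8) = -6*11*(-8) = -66*(-8) = 528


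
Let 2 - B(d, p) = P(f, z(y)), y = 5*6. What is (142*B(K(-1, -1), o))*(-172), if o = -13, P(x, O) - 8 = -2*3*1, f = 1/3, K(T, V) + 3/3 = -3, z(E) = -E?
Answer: 0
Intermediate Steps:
y = 30
K(T, V) = -4 (K(T, V) = -1 - 3 = -4)
f = 1/3 ≈ 0.33333
P(x, O) = 2 (P(x, O) = 8 - 2*3*1 = 8 - 6*1 = 8 - 6 = 2)
B(d, p) = 0 (B(d, p) = 2 - 1*2 = 2 - 2 = 0)
(142*B(K(-1, -1), o))*(-172) = (142*0)*(-172) = 0*(-172) = 0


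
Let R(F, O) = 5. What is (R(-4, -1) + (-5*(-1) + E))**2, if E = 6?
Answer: 256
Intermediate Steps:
(R(-4, -1) + (-5*(-1) + E))**2 = (5 + (-5*(-1) + 6))**2 = (5 + (5 + 6))**2 = (5 + 11)**2 = 16**2 = 256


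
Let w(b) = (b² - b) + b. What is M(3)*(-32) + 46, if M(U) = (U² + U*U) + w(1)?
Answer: -562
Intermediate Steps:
w(b) = b²
M(U) = 1 + 2*U² (M(U) = (U² + U*U) + 1² = (U² + U²) + 1 = 2*U² + 1 = 1 + 2*U²)
M(3)*(-32) + 46 = (1 + 2*3²)*(-32) + 46 = (1 + 2*9)*(-32) + 46 = (1 + 18)*(-32) + 46 = 19*(-32) + 46 = -608 + 46 = -562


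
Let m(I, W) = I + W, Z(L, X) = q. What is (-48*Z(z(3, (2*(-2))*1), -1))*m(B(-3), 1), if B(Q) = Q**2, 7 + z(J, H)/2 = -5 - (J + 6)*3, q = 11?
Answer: -5280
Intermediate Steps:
z(J, H) = -60 - 6*J (z(J, H) = -14 + 2*(-5 - (J + 6)*3) = -14 + 2*(-5 - (6 + J)*3) = -14 + 2*(-5 - (18 + 3*J)) = -14 + 2*(-5 + (-18 - 3*J)) = -14 + 2*(-23 - 3*J) = -14 + (-46 - 6*J) = -60 - 6*J)
Z(L, X) = 11
(-48*Z(z(3, (2*(-2))*1), -1))*m(B(-3), 1) = (-48*11)*((-3)**2 + 1) = -528*(9 + 1) = -528*10 = -5280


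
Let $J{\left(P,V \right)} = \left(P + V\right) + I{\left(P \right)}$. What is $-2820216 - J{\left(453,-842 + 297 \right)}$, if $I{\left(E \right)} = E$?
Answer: $-2820577$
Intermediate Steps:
$J{\left(P,V \right)} = V + 2 P$ ($J{\left(P,V \right)} = \left(P + V\right) + P = V + 2 P$)
$-2820216 - J{\left(453,-842 + 297 \right)} = -2820216 - \left(\left(-842 + 297\right) + 2 \cdot 453\right) = -2820216 - \left(-545 + 906\right) = -2820216 - 361 = -2820577$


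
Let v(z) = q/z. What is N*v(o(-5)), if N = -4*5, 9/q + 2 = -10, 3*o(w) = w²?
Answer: 9/5 ≈ 1.8000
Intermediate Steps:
o(w) = w²/3
q = -¾ (q = 9/(-2 - 10) = 9/(-12) = 9*(-1/12) = -¾ ≈ -0.75000)
v(z) = -3/(4*z)
N = -20
N*v(o(-5)) = -(-15)/((⅓)*(-5)²) = -(-15)/((⅓)*25) = -(-15)/25/3 = -(-15)*3/25 = -20*(-9/100) = 9/5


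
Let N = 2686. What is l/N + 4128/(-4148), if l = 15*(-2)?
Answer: -82443/81923 ≈ -1.0063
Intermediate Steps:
l = -30
l/N + 4128/(-4148) = -30/2686 + 4128/(-4148) = -30*1/2686 + 4128*(-1/4148) = -15/1343 - 1032/1037 = -82443/81923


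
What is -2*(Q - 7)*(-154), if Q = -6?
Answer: -4004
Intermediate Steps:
-2*(Q - 7)*(-154) = -2*(-6 - 7)*(-154) = -2*(-13)*(-154) = 26*(-154) = -4004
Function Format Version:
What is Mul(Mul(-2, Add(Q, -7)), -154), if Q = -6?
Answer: -4004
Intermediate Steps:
Mul(Mul(-2, Add(Q, -7)), -154) = Mul(Mul(-2, Add(-6, -7)), -154) = Mul(Mul(-2, -13), -154) = Mul(26, -154) = -4004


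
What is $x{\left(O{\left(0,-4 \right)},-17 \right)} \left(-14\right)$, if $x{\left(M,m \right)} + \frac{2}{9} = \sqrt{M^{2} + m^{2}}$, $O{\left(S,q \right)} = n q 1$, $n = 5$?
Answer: $\frac{28}{9} - 14 \sqrt{689} \approx -364.37$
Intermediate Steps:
$O{\left(S,q \right)} = 5 q$ ($O{\left(S,q \right)} = 5 q 1 = 5 q$)
$x{\left(M,m \right)} = - \frac{2}{9} + \sqrt{M^{2} + m^{2}}$
$x{\left(O{\left(0,-4 \right)},-17 \right)} \left(-14\right) = \left(- \frac{2}{9} + \sqrt{\left(5 \left(-4\right)\right)^{2} + \left(-17\right)^{2}}\right) \left(-14\right) = \left(- \frac{2}{9} + \sqrt{\left(-20\right)^{2} + 289}\right) \left(-14\right) = \left(- \frac{2}{9} + \sqrt{400 + 289}\right) \left(-14\right) = \left(- \frac{2}{9} + \sqrt{689}\right) \left(-14\right) = \frac{28}{9} - 14 \sqrt{689}$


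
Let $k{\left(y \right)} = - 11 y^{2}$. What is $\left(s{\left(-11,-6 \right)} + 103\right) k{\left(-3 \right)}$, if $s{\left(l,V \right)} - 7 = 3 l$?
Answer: $-7623$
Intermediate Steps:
$s{\left(l,V \right)} = 7 + 3 l$
$\left(s{\left(-11,-6 \right)} + 103\right) k{\left(-3 \right)} = \left(\left(7 + 3 \left(-11\right)\right) + 103\right) \left(- 11 \left(-3\right)^{2}\right) = \left(\left(7 - 33\right) + 103\right) \left(\left(-11\right) 9\right) = \left(-26 + 103\right) \left(-99\right) = 77 \left(-99\right) = -7623$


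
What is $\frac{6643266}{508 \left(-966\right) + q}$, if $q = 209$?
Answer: $- \frac{6643266}{490519} \approx -13.543$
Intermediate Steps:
$\frac{6643266}{508 \left(-966\right) + q} = \frac{6643266}{508 \left(-966\right) + 209} = \frac{6643266}{-490728 + 209} = \frac{6643266}{-490519} = 6643266 \left(- \frac{1}{490519}\right) = - \frac{6643266}{490519}$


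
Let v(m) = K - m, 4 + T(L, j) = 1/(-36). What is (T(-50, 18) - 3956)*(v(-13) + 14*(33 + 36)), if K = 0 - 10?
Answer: -46047203/12 ≈ -3.8373e+6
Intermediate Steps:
K = -10
T(L, j) = -145/36 (T(L, j) = -4 + 1/(-36) = -4 - 1/36 = -145/36)
v(m) = -10 - m
(T(-50, 18) - 3956)*(v(-13) + 14*(33 + 36)) = (-145/36 - 3956)*((-10 - 1*(-13)) + 14*(33 + 36)) = -142561*((-10 + 13) + 14*69)/36 = -142561*(3 + 966)/36 = -142561/36*969 = -46047203/12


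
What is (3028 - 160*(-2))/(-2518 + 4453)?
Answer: 372/215 ≈ 1.7302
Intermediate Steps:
(3028 - 160*(-2))/(-2518 + 4453) = (3028 + 320)/1935 = 3348*(1/1935) = 372/215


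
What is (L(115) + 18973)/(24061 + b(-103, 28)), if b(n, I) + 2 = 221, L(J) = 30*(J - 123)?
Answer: 18733/24280 ≈ 0.77154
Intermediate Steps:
L(J) = -3690 + 30*J (L(J) = 30*(-123 + J) = -3690 + 30*J)
b(n, I) = 219 (b(n, I) = -2 + 221 = 219)
(L(115) + 18973)/(24061 + b(-103, 28)) = ((-3690 + 30*115) + 18973)/(24061 + 219) = ((-3690 + 3450) + 18973)/24280 = (-240 + 18973)*(1/24280) = 18733*(1/24280) = 18733/24280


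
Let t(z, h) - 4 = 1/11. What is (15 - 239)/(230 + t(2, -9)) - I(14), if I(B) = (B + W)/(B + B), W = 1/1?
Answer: -107617/72100 ≈ -1.4926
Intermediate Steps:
W = 1
t(z, h) = 45/11 (t(z, h) = 4 + 1/11 = 45/11)
I(B) = (1 + B)/(2*B) (I(B) = (B + 1)/(B + B) = (1 + B)/((2*B)) = (1 + B)*(1/(2*B)) = (1 + B)/(2*B))
(15 - 239)/(230 + t(2, -9)) - I(14) = (15 - 239)/(230 + 45/11) - (1 + 14)/(2*14) = -224/2575/11 - 15/(2*14) = -224*11/2575 - 1*15/28 = -2464/2575 - 15/28 = -107617/72100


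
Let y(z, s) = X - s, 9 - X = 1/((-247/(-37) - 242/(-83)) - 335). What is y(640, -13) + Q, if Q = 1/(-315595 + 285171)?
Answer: 334485991507/15201807960 ≈ 22.003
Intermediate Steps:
X = 8997041/999330 (X = 9 - 1/((-247/(-37) - 242/(-83)) - 335) = 9 - 1/((-247*(-1/37) - 242*(-1/83)) - 335) = 9 - 1/((247/37 + 242/83) - 335) = 9 - 1/(29455/3071 - 335) = 9 - 1/(-999330/3071) = 9 - 1*(-3071/999330) = 9 + 3071/999330 = 8997041/999330 ≈ 9.0031)
y(z, s) = 8997041/999330 - s
Q = -1/30424 (Q = 1/(-30424) = -1/30424 ≈ -3.2869e-5)
y(640, -13) + Q = (8997041/999330 - 1*(-13)) - 1/30424 = (8997041/999330 + 13) - 1/30424 = 21988331/999330 - 1/30424 = 334485991507/15201807960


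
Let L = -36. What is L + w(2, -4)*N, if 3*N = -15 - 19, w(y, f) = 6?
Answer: -104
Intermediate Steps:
N = -34/3 (N = (-15 - 19)/3 = (1/3)*(-34) = -34/3 ≈ -11.333)
L + w(2, -4)*N = -36 + 6*(-34/3) = -36 - 68 = -104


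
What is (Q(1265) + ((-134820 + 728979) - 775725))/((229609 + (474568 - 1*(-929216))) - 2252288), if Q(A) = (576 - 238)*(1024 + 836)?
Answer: -447114/618895 ≈ -0.72244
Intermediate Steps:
Q(A) = 628680 (Q(A) = 338*1860 = 628680)
(Q(1265) + ((-134820 + 728979) - 775725))/((229609 + (474568 - 1*(-929216))) - 2252288) = (628680 + ((-134820 + 728979) - 775725))/((229609 + (474568 - 1*(-929216))) - 2252288) = (628680 + (594159 - 775725))/((229609 + (474568 + 929216)) - 2252288) = (628680 - 181566)/((229609 + 1403784) - 2252288) = 447114/(1633393 - 2252288) = 447114/(-618895) = 447114*(-1/618895) = -447114/618895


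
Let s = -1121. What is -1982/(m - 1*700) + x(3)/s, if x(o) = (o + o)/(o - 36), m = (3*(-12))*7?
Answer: 12220973/5869556 ≈ 2.0821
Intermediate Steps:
m = -252 (m = -36*7 = -252)
x(o) = 2*o/(-36 + o) (x(o) = (2*o)/(-36 + o) = 2*o/(-36 + o))
-1982/(m - 1*700) + x(3)/s = -1982/(-252 - 1*700) + (2*3/(-36 + 3))/(-1121) = -1982/(-252 - 700) + (2*3/(-33))*(-1/1121) = -1982/(-952) + (2*3*(-1/33))*(-1/1121) = -1982*(-1/952) - 2/11*(-1/1121) = 991/476 + 2/12331 = 12220973/5869556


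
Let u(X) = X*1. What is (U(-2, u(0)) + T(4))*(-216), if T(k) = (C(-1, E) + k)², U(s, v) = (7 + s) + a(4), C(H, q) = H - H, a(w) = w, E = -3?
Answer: -5400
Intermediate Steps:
u(X) = X
C(H, q) = 0
U(s, v) = 11 + s (U(s, v) = (7 + s) + 4 = 11 + s)
T(k) = k² (T(k) = (0 + k)² = k²)
(U(-2, u(0)) + T(4))*(-216) = ((11 - 2) + 4²)*(-216) = (9 + 16)*(-216) = 25*(-216) = -5400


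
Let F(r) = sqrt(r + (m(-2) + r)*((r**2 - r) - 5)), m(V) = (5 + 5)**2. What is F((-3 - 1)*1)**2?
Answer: 1436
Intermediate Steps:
m(V) = 100 (m(V) = 10**2 = 100)
F(r) = sqrt(r + (100 + r)*(-5 + r**2 - r)) (F(r) = sqrt(r + (100 + r)*((r**2 - r) - 5)) = sqrt(r + (100 + r)*(-5 + r**2 - r)))
F((-3 - 1)*1)**2 = (sqrt(-500 + ((-3 - 1)*1)**3 - 104*(-3 - 1) + 99*((-3 - 1)*1)**2))**2 = (sqrt(-500 + (-4*1)**3 - (-416) + 99*(-4*1)**2))**2 = (sqrt(-500 + (-4)**3 - 104*(-4) + 99*(-4)**2))**2 = (sqrt(-500 - 64 + 416 + 99*16))**2 = (sqrt(-500 - 64 + 416 + 1584))**2 = (sqrt(1436))**2 = (2*sqrt(359))**2 = 1436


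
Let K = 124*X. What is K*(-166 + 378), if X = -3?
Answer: -78864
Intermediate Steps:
K = -372 (K = 124*(-3) = -372)
K*(-166 + 378) = -372*(-166 + 378) = -372*212 = -78864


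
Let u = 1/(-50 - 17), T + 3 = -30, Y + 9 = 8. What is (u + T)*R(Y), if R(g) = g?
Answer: 2212/67 ≈ 33.015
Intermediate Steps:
Y = -1 (Y = -9 + 8 = -1)
T = -33 (T = -3 - 30 = -33)
u = -1/67 (u = 1/(-67) = -1/67 ≈ -0.014925)
(u + T)*R(Y) = (-1/67 - 33)*(-1) = -2212/67*(-1) = 2212/67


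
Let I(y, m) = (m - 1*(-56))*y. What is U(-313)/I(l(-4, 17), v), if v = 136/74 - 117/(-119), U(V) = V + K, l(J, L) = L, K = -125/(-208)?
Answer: -16829561/53869712 ≈ -0.31241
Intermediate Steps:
K = 125/208 (K = -125*(-1/208) = 125/208 ≈ 0.60096)
U(V) = 125/208 + V (U(V) = V + 125/208 = 125/208 + V)
v = 12421/4403 (v = 136*(1/74) - 117*(-1/119) = 68/37 + 117/119 = 12421/4403 ≈ 2.8210)
I(y, m) = y*(56 + m) (I(y, m) = (m + 56)*y = (56 + m)*y = y*(56 + m))
U(-313)/I(l(-4, 17), v) = (125/208 - 313)/((17*(56 + 12421/4403))) = -64979/(208*(17*(258989/4403))) = -64979/(208*258989/259) = -64979/208*259/258989 = -16829561/53869712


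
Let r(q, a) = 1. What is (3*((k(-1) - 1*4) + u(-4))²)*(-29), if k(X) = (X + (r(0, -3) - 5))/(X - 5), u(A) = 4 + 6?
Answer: -48749/12 ≈ -4062.4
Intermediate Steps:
u(A) = 10
k(X) = (-4 + X)/(-5 + X) (k(X) = (X + (1 - 5))/(X - 5) = (X - 4)/(-5 + X) = (-4 + X)/(-5 + X))
(3*((k(-1) - 1*4) + u(-4))²)*(-29) = (3*(((-4 - 1)/(-5 - 1) - 1*4) + 10)²)*(-29) = (3*((-5/(-6) - 4) + 10)²)*(-29) = (3*((-⅙*(-5) - 4) + 10)²)*(-29) = (3*((⅚ - 4) + 10)²)*(-29) = (3*(-19/6 + 10)²)*(-29) = (3*(41/6)²)*(-29) = (3*(1681/36))*(-29) = (1681/12)*(-29) = -48749/12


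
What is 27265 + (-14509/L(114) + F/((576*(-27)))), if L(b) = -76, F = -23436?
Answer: 75123487/2736 ≈ 27457.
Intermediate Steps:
27265 + (-14509/L(114) + F/((576*(-27)))) = 27265 + (-14509/(-76) - 23436/(576*(-27))) = 27265 + (-14509*(-1/76) - 23436/(-15552)) = 27265 + (14509/76 - 23436*(-1/15552)) = 27265 + (14509/76 + 217/144) = 27265 + 526447/2736 = 75123487/2736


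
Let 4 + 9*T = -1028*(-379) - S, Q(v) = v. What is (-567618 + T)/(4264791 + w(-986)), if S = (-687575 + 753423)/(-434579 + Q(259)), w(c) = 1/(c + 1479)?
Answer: -126302658183497/1027323029030040 ≈ -0.12294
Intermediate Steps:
w(c) = 1/(1479 + c)
S = -8231/54290 (S = (-687575 + 753423)/(-434579 + 259) = 65848/(-434320) = 65848*(-1/434320) = -8231/54290 ≈ -0.15161)
T = 21151826551/488610 (T = -4/9 + (-1028*(-379) - 1*(-8231/54290))/9 = -4/9 + (389612 + 8231/54290)/9 = -4/9 + (⅑)*(21152043711/54290) = -4/9 + 2350227079/54290 = 21151826551/488610 ≈ 43290.)
(-567618 + T)/(4264791 + w(-986)) = (-567618 + 21151826551/488610)/(4264791 + 1/(1479 - 986)) = -256192004429/(488610*(4264791 + 1/493)) = -256192004429/(488610*2102541964/493) = -256192004429/488610*493/2102541964 = -126302658183497/1027323029030040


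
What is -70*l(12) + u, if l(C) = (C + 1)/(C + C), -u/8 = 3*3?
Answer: -1319/12 ≈ -109.92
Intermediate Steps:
u = -72 (u = -24*3 = -8*9 = -72)
l(C) = (1 + C)/(2*C) (l(C) = (1 + C)/((2*C)) = (1 + C)*(1/(2*C)) = (1 + C)/(2*C))
-70*l(12) + u = -35*(1 + 12)/12 - 72 = -35*13/12 - 72 = -70*13/24 - 72 = -455/12 - 72 = -1319/12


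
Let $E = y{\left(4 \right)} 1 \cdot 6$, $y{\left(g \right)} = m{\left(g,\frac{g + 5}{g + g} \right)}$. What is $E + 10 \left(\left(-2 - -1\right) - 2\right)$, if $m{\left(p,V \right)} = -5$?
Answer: $-60$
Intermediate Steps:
$y{\left(g \right)} = -5$
$E = -30$ ($E = - 5 \cdot 1 \cdot 6 = \left(-5\right) 6 = -30$)
$E + 10 \left(\left(-2 - -1\right) - 2\right) = -30 + 10 \left(\left(-2 - -1\right) - 2\right) = -30 + 10 \left(\left(-2 + 1\right) - 2\right) = -30 + 10 \left(-1 - 2\right) = -30 + 10 \left(-3\right) = -30 - 30 = -60$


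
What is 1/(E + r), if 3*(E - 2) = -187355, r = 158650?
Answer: 3/288601 ≈ 1.0395e-5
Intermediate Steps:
E = -187349/3 (E = 2 + (⅓)*(-187355) = 2 - 187355/3 = -187349/3 ≈ -62450.)
1/(E + r) = 1/(-187349/3 + 158650) = 1/(288601/3) = 3/288601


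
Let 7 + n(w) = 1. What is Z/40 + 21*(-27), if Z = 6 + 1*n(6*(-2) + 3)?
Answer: -567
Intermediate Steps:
n(w) = -6 (n(w) = -7 + 1 = -6)
Z = 0 (Z = 6 + 1*(-6) = 6 - 6 = 0)
Z/40 + 21*(-27) = 0/40 + 21*(-27) = 0*(1/40) - 567 = 0 - 567 = -567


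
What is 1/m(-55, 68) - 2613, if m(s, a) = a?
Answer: -177683/68 ≈ -2613.0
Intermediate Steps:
1/m(-55, 68) - 2613 = 1/68 - 2613 = -177683/68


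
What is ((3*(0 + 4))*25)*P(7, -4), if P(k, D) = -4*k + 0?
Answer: -8400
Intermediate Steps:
P(k, D) = -4*k
((3*(0 + 4))*25)*P(7, -4) = ((3*(0 + 4))*25)*(-4*7) = ((3*4)*25)*(-28) = (12*25)*(-28) = 300*(-28) = -8400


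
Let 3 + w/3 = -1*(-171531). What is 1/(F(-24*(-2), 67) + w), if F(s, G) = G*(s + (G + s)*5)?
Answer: 1/556325 ≈ 1.7975e-6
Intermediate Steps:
w = 514584 (w = -9 + 3*(-1*(-171531)) = -9 + 3*171531 = -9 + 514593 = 514584)
F(s, G) = G*(5*G + 6*s) (F(s, G) = G*(s + (5*G + 5*s)) = G*(5*G + 6*s))
1/(F(-24*(-2), 67) + w) = 1/(67*(5*67 + 6*(-24*(-2))) + 514584) = 1/(67*(335 + 6*48) + 514584) = 1/(67*(335 + 288) + 514584) = 1/(67*623 + 514584) = 1/(41741 + 514584) = 1/556325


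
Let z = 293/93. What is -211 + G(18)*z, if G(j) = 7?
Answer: -17572/93 ≈ -188.95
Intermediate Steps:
z = 293/93 (z = 293*(1/93) = 293/93 ≈ 3.1505)
-211 + G(18)*z = -211 + 7*(293/93) = -211 + 2051/93 = -17572/93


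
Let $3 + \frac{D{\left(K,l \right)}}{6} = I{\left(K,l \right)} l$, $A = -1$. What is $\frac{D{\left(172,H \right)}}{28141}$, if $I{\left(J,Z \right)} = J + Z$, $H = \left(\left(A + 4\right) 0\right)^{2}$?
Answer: $- \frac{18}{28141} \approx -0.00063964$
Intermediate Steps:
$H = 0$ ($H = \left(\left(-1 + 4\right) 0\right)^{2} = \left(3 \cdot 0\right)^{2} = 0^{2} = 0$)
$D{\left(K,l \right)} = -18 + 6 l \left(K + l\right)$ ($D{\left(K,l \right)} = -18 + 6 \left(K + l\right) l = -18 + 6 l \left(K + l\right)$)
$\frac{D{\left(172,H \right)}}{28141} = \frac{-18 + 6 \cdot 0 \left(172 + 0\right)}{28141} = \left(-18 + 6 \cdot 0 \cdot 172\right) \frac{1}{28141} = \left(-18 + 0\right) \frac{1}{28141} = \left(-18\right) \frac{1}{28141} = - \frac{18}{28141}$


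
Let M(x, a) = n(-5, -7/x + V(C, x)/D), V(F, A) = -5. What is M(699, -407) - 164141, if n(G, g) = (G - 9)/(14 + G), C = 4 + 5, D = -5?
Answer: -1477283/9 ≈ -1.6414e+5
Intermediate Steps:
C = 9
n(G, g) = (-9 + G)/(14 + G)
M(x, a) = -14/9 (M(x, a) = (-9 - 5)/(14 - 5) = -14/9)
M(699, -407) - 164141 = -14/9 - 164141 = -1477283/9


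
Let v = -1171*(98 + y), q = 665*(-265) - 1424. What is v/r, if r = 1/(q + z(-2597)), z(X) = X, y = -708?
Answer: -128751520260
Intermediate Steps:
q = -177649 (q = -176225 - 1424 = -177649)
v = 714310 (v = -1171*(98 - 708) = -1171*(-610) = 714310)
r = -1/180246 (r = 1/(-177649 - 2597) = 1/(-180246) = -1/180246 ≈ -5.5480e-6)
v/r = 714310/(-1/180246) = 714310*(-180246) = -128751520260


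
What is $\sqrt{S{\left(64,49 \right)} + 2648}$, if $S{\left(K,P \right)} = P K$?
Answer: $2 \sqrt{1446} \approx 76.053$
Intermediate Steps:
$S{\left(K,P \right)} = K P$
$\sqrt{S{\left(64,49 \right)} + 2648} = \sqrt{64 \cdot 49 + 2648} = \sqrt{3136 + 2648} = \sqrt{5784} = 2 \sqrt{1446}$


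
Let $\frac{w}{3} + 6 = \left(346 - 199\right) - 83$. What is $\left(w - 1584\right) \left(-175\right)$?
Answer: $246750$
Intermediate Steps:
$w = 174$ ($w = -18 + 3 \left(\left(346 - 199\right) - 83\right) = -18 + 3 \left(147 - 83\right) = -18 + 3 \cdot 64 = -18 + 192 = 174$)
$\left(w - 1584\right) \left(-175\right) = \left(174 - 1584\right) \left(-175\right) = \left(-1410\right) \left(-175\right) = 246750$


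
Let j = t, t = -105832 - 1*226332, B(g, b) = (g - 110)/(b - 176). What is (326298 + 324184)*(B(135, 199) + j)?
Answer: -4969517908054/23 ≈ -2.1607e+11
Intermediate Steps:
B(g, b) = (-110 + g)/(-176 + b)
t = -332164 (t = -105832 - 226332 = -332164)
j = -332164
(326298 + 324184)*(B(135, 199) + j) = (326298 + 324184)*((-110 + 135)/(-176 + 199) - 332164) = 650482*(25/23 - 332164) = 650482*(-7639747/23) = -4969517908054/23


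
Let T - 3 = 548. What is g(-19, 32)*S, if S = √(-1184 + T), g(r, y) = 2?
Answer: 2*I*√633 ≈ 50.319*I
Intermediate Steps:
T = 551 (T = 3 + 548 = 551)
S = I*√633 (S = √(-1184 + 551) = √(-633) = I*√633 ≈ 25.159*I)
g(-19, 32)*S = 2*(I*√633) = 2*I*√633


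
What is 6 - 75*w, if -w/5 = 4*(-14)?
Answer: -20994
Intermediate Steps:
w = 280 (w = -20*(-14) = -5*(-56) = 280)
6 - 75*w = 6 - 75*280 = 6 - 21000 = -20994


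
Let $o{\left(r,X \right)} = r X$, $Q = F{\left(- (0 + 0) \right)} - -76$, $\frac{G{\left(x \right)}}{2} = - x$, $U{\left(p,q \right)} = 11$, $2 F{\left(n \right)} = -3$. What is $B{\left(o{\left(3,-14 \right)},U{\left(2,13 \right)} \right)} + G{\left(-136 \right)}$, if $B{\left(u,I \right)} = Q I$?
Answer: $\frac{2183}{2} \approx 1091.5$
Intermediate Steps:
$F{\left(n \right)} = - \frac{3}{2}$ ($F{\left(n \right)} = \frac{1}{2} \left(-3\right) = - \frac{3}{2}$)
$G{\left(x \right)} = - 2 x$ ($G{\left(x \right)} = 2 \left(- x\right) = - 2 x$)
$Q = \frac{149}{2}$ ($Q = - \frac{3}{2} - -76 = - \frac{3}{2} + 76 = \frac{149}{2} \approx 74.5$)
$o{\left(r,X \right)} = X r$
$B{\left(u,I \right)} = \frac{149 I}{2}$
$B{\left(o{\left(3,-14 \right)},U{\left(2,13 \right)} \right)} + G{\left(-136 \right)} = \frac{149}{2} \cdot 11 - -272 = \frac{1639}{2} + 272 = \frac{2183}{2}$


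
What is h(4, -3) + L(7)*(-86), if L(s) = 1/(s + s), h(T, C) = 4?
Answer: -15/7 ≈ -2.1429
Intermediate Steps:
L(s) = 1/(2*s)
h(4, -3) + L(7)*(-86) = 4 + ((1/2)/7)*(-86) = 4 + ((1/2)*(1/7))*(-86) = 4 + (1/14)*(-86) = 4 - 43/7 = -15/7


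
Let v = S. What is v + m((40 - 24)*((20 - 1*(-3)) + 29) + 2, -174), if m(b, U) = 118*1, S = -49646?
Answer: -49528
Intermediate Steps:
v = -49646
m(b, U) = 118
v + m((40 - 24)*((20 - 1*(-3)) + 29) + 2, -174) = -49646 + 118 = -49528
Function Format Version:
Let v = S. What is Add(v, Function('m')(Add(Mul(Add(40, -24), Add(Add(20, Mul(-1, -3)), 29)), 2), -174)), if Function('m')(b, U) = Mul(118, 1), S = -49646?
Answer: -49528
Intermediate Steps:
v = -49646
Function('m')(b, U) = 118
Add(v, Function('m')(Add(Mul(Add(40, -24), Add(Add(20, Mul(-1, -3)), 29)), 2), -174)) = Add(-49646, 118) = -49528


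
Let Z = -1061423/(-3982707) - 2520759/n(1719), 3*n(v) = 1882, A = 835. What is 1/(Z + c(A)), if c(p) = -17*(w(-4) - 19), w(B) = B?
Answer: -7495454574/27185613207319 ≈ -0.00027571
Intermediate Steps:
n(v) = 1882/3 (n(v) = (1/3)*1882 = 1882/3)
Z = -30116335945753/7495454574 (Z = -1061423/(-3982707) - 2520759/1882/3 = -1061423*(-1/3982707) - 2520759*3/1882 = 1061423/3982707 - 7562277/1882 = -30116335945753/7495454574 ≈ -4017.9)
c(p) = 391 (c(p) = -17*(-4 - 19) = -17*(-23) = 391)
1/(Z + c(A)) = 1/(-30116335945753/7495454574 + 391) = 1/(-27185613207319/7495454574) = -7495454574/27185613207319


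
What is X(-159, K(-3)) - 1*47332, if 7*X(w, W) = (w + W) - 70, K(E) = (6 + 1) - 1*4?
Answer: -331550/7 ≈ -47364.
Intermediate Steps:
K(E) = 3 (K(E) = 7 - 4 = 3)
X(w, W) = -10 + W/7 + w/7 (X(w, W) = ((w + W) - 70)/7 = ((W + w) - 70)/7 = (-70 + W + w)/7 = -10 + W/7 + w/7)
X(-159, K(-3)) - 1*47332 = (-10 + (1/7)*3 + (1/7)*(-159)) - 1*47332 = (-10 + 3/7 - 159/7) - 47332 = -226/7 - 47332 = -331550/7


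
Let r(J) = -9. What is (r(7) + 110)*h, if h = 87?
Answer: 8787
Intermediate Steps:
(r(7) + 110)*h = (-9 + 110)*87 = 101*87 = 8787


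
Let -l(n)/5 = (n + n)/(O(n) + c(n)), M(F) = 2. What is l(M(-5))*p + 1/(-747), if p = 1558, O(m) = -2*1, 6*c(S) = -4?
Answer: 8728694/747 ≈ 11685.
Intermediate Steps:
c(S) = -⅔ (c(S) = (⅙)*(-4) = -⅔)
O(m) = -2
l(n) = 15*n/4 (l(n) = -5*(n + n)/(-2 - ⅔) = -5*2*n/(-8/3) = -5*2*n*(-3)/8 = -(-15)*n/4 = 15*n/4)
l(M(-5))*p + 1/(-747) = ((15/4)*2)*1558 + 1/(-747) = (15/2)*1558 - 1/747 = 11685 - 1/747 = 8728694/747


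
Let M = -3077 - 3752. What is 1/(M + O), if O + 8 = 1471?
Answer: -1/5366 ≈ -0.00018636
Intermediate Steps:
O = 1463 (O = -8 + 1471 = 1463)
M = -6829
1/(M + O) = 1/(-6829 + 1463) = 1/(-5366) = -1/5366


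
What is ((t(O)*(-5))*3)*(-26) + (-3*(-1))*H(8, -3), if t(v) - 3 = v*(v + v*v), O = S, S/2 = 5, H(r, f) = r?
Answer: 430194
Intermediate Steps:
S = 10 (S = 2*5 = 10)
O = 10
t(v) = 3 + v*(v + v²) (t(v) = 3 + v*(v + v*v) = 3 + v*(v + v²))
((t(O)*(-5))*3)*(-26) + (-3*(-1))*H(8, -3) = (((3 + 10² + 10³)*(-5))*3)*(-26) - 3*(-1)*8 = (((3 + 100 + 1000)*(-5))*3)*(-26) + 3*8 = ((1103*(-5))*3)*(-26) + 24 = -5515*3*(-26) + 24 = -16545*(-26) + 24 = 430170 + 24 = 430194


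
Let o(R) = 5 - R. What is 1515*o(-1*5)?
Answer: 15150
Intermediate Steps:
1515*o(-1*5) = 1515*(5 - (-1)*5) = 1515*(5 - 1*(-5)) = 1515*(5 + 5) = 1515*10 = 15150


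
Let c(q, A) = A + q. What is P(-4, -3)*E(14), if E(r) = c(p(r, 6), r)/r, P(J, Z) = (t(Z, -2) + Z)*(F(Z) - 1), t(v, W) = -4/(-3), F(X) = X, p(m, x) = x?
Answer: 200/21 ≈ 9.5238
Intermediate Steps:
t(v, W) = 4/3 (t(v, W) = -4*(-⅓) = 4/3)
P(J, Z) = (-1 + Z)*(4/3 + Z) (P(J, Z) = (4/3 + Z)*(Z - 1) = (4/3 + Z)*(-1 + Z) = (-1 + Z)*(4/3 + Z))
E(r) = (6 + r)/r (E(r) = (r + 6)/r = (6 + r)/r)
P(-4, -3)*E(14) = (-4/3 + (-3)² + (⅓)*(-3))*((6 + 14)/14) = (-4/3 + 9 - 1)*((1/14)*20) = (20/3)*(10/7) = 200/21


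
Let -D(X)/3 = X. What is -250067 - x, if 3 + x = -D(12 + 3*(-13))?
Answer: -249983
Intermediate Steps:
D(X) = -3*X
x = -84 (x = -3 - (-3)*(12 + 3*(-13)) = -3 - (-3)*(12 - 39) = -3 - (-3)*(-27) = -3 - 1*81 = -3 - 81 = -84)
-250067 - x = -250067 - 1*(-84) = -250067 + 84 = -249983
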